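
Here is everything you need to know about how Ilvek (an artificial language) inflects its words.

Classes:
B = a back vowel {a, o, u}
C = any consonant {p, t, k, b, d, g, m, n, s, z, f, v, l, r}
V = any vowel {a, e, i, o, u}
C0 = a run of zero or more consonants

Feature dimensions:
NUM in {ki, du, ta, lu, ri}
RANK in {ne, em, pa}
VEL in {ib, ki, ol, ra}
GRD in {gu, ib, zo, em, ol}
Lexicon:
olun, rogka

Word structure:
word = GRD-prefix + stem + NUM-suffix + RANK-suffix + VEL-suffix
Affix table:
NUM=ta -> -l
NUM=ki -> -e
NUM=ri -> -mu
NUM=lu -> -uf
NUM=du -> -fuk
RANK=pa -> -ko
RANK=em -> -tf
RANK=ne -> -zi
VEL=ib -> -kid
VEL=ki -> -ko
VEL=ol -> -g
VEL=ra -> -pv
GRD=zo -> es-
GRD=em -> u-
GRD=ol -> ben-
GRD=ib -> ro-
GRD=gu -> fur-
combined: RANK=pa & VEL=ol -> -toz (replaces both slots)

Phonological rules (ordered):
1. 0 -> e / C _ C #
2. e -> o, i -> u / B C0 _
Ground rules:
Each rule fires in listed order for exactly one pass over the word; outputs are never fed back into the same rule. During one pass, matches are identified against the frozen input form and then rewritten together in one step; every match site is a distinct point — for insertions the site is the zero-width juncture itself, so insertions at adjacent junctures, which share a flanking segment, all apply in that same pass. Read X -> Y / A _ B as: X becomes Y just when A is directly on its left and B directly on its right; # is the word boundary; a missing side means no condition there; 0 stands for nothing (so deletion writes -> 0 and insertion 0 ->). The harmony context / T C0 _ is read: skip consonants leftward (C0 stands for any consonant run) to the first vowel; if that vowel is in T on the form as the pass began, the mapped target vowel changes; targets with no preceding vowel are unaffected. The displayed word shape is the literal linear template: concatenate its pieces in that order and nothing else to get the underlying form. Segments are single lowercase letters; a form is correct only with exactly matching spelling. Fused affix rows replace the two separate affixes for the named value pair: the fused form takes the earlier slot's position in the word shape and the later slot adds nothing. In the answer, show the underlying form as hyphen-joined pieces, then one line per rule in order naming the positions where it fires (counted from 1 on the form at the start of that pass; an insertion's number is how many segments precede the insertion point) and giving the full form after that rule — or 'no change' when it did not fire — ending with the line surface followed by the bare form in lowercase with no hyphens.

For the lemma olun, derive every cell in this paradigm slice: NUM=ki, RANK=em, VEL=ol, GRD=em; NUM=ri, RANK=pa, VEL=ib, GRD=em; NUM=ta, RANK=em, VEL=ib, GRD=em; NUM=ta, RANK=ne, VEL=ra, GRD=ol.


cell NUM=ki, RANK=em, VEL=ol, GRD=em:
underlying: u-olun-e-tf-g
1. 0 -> e / C _ C #: inserts after position(s) 8: uolunetfeg
2. e -> o, i -> u / B C0 _: fires at position(s) 6: uolunotfeg
surface: uolunotfeg

cell NUM=ri, RANK=pa, VEL=ib, GRD=em:
underlying: u-olun-mu-ko-kid
1. 0 -> e / C _ C #: no change
2. e -> o, i -> u / B C0 _: fires at position(s) 11: uolunmukokud
surface: uolunmukokud

cell NUM=ta, RANK=em, VEL=ib, GRD=em:
underlying: u-olun-l-tf-kid
1. 0 -> e / C _ C #: no change
2. e -> o, i -> u / B C0 _: fires at position(s) 10: uolunltfkud
surface: uolunltfkud

cell NUM=ta, RANK=ne, VEL=ra, GRD=ol:
underlying: ben-olun-l-zi-pv
1. 0 -> e / C _ C #: inserts after position(s) 11: benolunlzipev
2. e -> o, i -> u / B C0 _: fires at position(s) 10: benolunlzupev
surface: benolunlzupev


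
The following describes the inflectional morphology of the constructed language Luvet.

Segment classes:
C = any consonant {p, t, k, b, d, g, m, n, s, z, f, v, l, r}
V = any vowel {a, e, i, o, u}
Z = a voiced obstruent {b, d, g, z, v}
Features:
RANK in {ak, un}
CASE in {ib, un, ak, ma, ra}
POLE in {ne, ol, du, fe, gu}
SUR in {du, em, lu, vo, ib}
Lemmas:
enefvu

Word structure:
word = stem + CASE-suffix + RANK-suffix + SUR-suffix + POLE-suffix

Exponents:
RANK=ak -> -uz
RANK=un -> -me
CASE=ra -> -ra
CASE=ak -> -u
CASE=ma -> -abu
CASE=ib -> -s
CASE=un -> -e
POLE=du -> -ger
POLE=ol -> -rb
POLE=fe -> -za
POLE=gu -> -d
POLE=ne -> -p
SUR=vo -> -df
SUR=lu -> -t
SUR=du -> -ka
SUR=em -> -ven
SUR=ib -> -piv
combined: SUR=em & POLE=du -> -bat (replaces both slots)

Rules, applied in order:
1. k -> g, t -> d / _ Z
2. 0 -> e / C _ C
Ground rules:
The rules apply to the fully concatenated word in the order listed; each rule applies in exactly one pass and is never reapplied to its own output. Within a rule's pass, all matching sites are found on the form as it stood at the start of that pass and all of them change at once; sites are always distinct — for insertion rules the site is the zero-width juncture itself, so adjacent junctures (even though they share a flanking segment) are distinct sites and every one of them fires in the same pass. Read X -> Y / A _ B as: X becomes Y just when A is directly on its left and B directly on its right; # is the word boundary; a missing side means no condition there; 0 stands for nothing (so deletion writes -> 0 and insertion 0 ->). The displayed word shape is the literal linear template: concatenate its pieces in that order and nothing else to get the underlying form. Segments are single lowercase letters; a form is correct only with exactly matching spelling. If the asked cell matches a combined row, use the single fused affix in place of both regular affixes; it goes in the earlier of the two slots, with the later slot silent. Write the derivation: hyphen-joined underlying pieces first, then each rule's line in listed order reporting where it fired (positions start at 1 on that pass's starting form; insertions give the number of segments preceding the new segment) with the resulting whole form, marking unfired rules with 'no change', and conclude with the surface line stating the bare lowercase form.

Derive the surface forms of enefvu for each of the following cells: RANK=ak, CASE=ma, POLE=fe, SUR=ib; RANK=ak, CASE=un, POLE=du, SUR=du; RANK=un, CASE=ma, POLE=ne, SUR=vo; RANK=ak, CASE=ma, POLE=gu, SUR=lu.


cell RANK=ak, CASE=ma, POLE=fe, SUR=ib:
underlying: enefvu-abu-uz-piv-za
1. k -> g, t -> d / _ Z: no change
2. 0 -> e / C _ C: inserts after position(s) 4, 11, 14: enefevuabuuzepiveza
surface: enefevuabuuzepiveza

cell RANK=ak, CASE=un, POLE=du, SUR=du:
underlying: enefvu-e-uz-ka-ger
1. k -> g, t -> d / _ Z: no change
2. 0 -> e / C _ C: inserts after position(s) 4, 9: enefevueuzekager
surface: enefevueuzekager

cell RANK=un, CASE=ma, POLE=ne, SUR=vo:
underlying: enefvu-abu-me-df-p
1. k -> g, t -> d / _ Z: no change
2. 0 -> e / C _ C: inserts after position(s) 4, 12, 13: enefevuabumedefep
surface: enefevuabumedefep

cell RANK=ak, CASE=ma, POLE=gu, SUR=lu:
underlying: enefvu-abu-uz-t-d
1. k -> g, t -> d / _ Z: fires at position(s) 12: enefvuabuuzdd
2. 0 -> e / C _ C: inserts after position(s) 4, 11, 12: enefevuabuuzeded
surface: enefevuabuuzeded


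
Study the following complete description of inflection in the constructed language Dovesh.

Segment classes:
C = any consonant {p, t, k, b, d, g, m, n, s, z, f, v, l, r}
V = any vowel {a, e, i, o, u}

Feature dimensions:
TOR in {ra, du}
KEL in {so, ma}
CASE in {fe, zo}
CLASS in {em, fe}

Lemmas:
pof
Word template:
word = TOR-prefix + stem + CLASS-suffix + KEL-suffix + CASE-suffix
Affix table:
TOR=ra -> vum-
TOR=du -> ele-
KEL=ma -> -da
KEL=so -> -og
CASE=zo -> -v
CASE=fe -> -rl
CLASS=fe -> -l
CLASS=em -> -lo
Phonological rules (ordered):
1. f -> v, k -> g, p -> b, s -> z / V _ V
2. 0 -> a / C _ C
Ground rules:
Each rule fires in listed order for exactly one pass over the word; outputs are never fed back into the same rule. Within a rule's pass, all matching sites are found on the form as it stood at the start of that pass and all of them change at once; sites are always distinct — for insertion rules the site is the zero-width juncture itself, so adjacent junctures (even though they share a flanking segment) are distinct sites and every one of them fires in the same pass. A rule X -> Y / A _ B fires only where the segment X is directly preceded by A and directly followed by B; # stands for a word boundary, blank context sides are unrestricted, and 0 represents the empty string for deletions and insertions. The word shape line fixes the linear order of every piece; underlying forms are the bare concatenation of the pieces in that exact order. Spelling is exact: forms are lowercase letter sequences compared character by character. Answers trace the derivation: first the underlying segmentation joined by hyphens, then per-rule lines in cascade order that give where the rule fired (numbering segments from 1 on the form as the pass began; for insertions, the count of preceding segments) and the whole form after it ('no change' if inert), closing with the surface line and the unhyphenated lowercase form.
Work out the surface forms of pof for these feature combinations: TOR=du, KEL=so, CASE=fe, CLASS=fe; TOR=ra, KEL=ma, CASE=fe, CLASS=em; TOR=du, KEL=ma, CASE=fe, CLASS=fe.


cell TOR=du, KEL=so, CASE=fe, CLASS=fe:
underlying: ele-pof-l-og-rl
1. f -> v, k -> g, p -> b, s -> z / V _ V: fires at position(s) 4: eleboflogrl
2. 0 -> a / C _ C: inserts after position(s) 6, 9, 10: elebofalogaral
surface: elebofalogaral

cell TOR=ra, KEL=ma, CASE=fe, CLASS=em:
underlying: vum-pof-lo-da-rl
1. f -> v, k -> g, p -> b, s -> z / V _ V: no change
2. 0 -> a / C _ C: inserts after position(s) 3, 6, 11: vumapofalodaral
surface: vumapofalodaral

cell TOR=du, KEL=ma, CASE=fe, CLASS=fe:
underlying: ele-pof-l-da-rl
1. f -> v, k -> g, p -> b, s -> z / V _ V: fires at position(s) 4: elebofldarl
2. 0 -> a / C _ C: inserts after position(s) 6, 7, 10: elebofaladaral
surface: elebofaladaral


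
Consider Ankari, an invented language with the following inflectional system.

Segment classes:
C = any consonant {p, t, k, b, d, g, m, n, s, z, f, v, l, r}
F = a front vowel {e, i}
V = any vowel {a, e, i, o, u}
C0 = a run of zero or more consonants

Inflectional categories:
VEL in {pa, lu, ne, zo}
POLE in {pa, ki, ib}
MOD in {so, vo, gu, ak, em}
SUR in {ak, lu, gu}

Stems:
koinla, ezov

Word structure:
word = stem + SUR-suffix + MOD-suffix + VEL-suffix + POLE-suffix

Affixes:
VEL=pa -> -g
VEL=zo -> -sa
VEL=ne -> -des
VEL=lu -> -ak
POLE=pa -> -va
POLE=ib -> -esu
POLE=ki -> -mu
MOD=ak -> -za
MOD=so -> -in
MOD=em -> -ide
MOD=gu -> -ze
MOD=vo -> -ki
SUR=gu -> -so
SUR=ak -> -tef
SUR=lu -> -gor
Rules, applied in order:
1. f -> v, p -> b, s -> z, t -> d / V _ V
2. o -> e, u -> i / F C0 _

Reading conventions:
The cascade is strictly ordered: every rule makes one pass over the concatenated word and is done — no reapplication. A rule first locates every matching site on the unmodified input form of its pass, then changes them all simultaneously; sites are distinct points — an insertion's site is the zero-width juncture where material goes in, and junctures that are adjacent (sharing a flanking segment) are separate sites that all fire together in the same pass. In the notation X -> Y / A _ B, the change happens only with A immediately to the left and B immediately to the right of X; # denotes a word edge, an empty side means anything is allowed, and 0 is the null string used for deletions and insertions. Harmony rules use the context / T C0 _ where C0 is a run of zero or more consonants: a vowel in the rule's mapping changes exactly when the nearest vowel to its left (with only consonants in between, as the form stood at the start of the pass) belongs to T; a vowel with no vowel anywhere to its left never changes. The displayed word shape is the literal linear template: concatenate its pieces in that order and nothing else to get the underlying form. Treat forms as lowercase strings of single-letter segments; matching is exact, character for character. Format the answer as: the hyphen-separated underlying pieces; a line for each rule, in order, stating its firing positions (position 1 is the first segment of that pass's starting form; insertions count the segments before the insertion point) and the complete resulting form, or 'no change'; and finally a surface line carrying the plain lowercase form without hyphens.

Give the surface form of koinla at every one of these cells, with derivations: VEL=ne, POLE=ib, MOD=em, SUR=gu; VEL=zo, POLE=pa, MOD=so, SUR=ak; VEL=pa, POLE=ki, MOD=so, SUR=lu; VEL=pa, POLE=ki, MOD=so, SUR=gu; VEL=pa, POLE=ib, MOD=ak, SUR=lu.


cell VEL=ne, POLE=ib, MOD=em, SUR=gu:
underlying: koinla-so-ide-des-esu
1. f -> v, p -> b, s -> z, t -> d / V _ V: fires at position(s) 7, 14, 16: koinlazoidedezezu
2. o -> e, u -> i / F C0 _: fires at position(s) 17: koinlazoidedezezi
surface: koinlazoidedezezi

cell VEL=zo, POLE=pa, MOD=so, SUR=ak:
underlying: koinla-tef-in-sa-va
1. f -> v, p -> b, s -> z, t -> d / V _ V: fires at position(s) 7, 9: koinladevinsava
2. o -> e, u -> i / F C0 _: no change
surface: koinladevinsava

cell VEL=pa, POLE=ki, MOD=so, SUR=lu:
underlying: koinla-gor-in-g-mu
1. f -> v, p -> b, s -> z, t -> d / V _ V: no change
2. o -> e, u -> i / F C0 _: fires at position(s) 14: koinlagoringmi
surface: koinlagoringmi

cell VEL=pa, POLE=ki, MOD=so, SUR=gu:
underlying: koinla-so-in-g-mu
1. f -> v, p -> b, s -> z, t -> d / V _ V: fires at position(s) 7: koinlazoingmu
2. o -> e, u -> i / F C0 _: fires at position(s) 13: koinlazoingmi
surface: koinlazoingmi

cell VEL=pa, POLE=ib, MOD=ak, SUR=lu:
underlying: koinla-gor-za-g-esu
1. f -> v, p -> b, s -> z, t -> d / V _ V: fires at position(s) 14: koinlagorzagezu
2. o -> e, u -> i / F C0 _: fires at position(s) 15: koinlagorzagezi
surface: koinlagorzagezi


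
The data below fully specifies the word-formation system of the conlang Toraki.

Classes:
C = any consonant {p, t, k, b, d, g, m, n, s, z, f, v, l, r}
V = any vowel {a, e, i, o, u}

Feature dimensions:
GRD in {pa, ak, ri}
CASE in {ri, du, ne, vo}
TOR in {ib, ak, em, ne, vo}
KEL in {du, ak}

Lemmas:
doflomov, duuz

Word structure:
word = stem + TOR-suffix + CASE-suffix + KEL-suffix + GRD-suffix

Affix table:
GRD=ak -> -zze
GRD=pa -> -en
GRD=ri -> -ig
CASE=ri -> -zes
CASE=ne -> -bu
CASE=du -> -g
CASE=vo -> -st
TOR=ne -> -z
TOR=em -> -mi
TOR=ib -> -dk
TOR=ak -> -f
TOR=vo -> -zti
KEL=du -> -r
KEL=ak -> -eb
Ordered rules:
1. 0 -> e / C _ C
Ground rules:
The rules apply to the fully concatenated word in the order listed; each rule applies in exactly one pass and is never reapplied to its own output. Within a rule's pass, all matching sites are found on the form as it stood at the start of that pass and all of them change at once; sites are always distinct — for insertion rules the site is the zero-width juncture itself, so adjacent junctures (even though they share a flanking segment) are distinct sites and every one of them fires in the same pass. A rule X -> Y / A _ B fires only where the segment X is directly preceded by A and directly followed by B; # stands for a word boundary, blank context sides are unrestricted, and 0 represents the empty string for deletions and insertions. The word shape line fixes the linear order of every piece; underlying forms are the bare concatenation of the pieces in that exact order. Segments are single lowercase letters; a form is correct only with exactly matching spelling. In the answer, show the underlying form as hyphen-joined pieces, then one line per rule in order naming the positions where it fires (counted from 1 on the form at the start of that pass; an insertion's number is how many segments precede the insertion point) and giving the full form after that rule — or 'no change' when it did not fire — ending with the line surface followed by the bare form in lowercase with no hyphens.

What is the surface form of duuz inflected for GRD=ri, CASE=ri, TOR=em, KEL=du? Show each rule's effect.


underlying: duuz-mi-zes-r-ig
1. 0 -> e / C _ C: inserts after position(s) 4, 9: duuzemizeserig
surface: duuzemizeserig


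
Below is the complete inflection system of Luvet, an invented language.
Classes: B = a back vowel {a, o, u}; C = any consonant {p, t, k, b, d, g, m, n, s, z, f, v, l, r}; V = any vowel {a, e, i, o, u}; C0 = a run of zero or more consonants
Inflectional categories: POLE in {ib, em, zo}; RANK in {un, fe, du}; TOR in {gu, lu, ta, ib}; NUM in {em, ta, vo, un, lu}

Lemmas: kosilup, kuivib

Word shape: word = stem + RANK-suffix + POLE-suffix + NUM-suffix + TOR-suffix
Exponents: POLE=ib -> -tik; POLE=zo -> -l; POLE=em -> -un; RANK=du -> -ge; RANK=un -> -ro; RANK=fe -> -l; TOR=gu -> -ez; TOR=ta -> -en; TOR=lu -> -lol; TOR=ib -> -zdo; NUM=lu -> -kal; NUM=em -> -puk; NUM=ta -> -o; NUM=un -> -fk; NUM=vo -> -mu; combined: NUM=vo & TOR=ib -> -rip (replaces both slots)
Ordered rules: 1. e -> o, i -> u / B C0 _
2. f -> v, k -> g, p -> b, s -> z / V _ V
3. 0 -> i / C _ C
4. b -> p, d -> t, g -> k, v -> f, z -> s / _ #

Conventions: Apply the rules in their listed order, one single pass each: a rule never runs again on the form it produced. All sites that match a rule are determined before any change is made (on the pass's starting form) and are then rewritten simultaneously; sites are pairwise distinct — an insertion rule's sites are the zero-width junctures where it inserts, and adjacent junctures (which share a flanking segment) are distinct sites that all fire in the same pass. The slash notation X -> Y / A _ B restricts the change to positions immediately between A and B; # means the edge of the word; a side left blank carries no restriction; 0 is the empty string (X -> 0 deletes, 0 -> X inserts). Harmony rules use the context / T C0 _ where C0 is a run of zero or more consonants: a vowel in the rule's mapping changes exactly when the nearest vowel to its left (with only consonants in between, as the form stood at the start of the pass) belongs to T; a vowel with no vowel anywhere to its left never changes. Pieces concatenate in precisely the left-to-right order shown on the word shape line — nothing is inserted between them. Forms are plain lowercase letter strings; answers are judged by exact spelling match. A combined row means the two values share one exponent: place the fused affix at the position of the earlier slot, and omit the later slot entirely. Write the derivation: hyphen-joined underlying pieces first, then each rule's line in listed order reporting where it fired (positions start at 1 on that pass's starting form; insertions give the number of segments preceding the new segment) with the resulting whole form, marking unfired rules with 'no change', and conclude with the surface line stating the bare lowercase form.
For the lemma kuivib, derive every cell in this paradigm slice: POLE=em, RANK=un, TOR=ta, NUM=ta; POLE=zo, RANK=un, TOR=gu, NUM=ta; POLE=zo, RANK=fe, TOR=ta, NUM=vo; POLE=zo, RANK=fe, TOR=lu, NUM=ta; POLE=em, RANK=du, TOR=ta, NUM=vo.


cell POLE=em, RANK=un, TOR=ta, NUM=ta:
underlying: kuivib-ro-un-o-en
1. e -> o, i -> u / B C0 _: fires at position(s) 3, 12: kuuvibrounoon
2. f -> v, k -> g, p -> b, s -> z / V _ V: no change
3. 0 -> i / C _ C: inserts after position(s) 6: kuuvibirounoon
4. b -> p, d -> t, g -> k, v -> f, z -> s / _ #: no change
surface: kuuvibirounoon

cell POLE=zo, RANK=un, TOR=gu, NUM=ta:
underlying: kuivib-ro-l-o-ez
1. e -> o, i -> u / B C0 _: fires at position(s) 3, 11: kuuvibrolooz
2. f -> v, k -> g, p -> b, s -> z / V _ V: no change
3. 0 -> i / C _ C: inserts after position(s) 6: kuuvibirolooz
4. b -> p, d -> t, g -> k, v -> f, z -> s / _ #: fires at position(s) 13: kuuvibiroloos
surface: kuuvibiroloos

cell POLE=zo, RANK=fe, TOR=ta, NUM=vo:
underlying: kuivib-l-l-mu-en
1. e -> o, i -> u / B C0 _: fires at position(s) 3, 11: kuuvibllmuon
2. f -> v, k -> g, p -> b, s -> z / V _ V: no change
3. 0 -> i / C _ C: inserts after position(s) 6, 7, 8: kuuvibililimuon
4. b -> p, d -> t, g -> k, v -> f, z -> s / _ #: no change
surface: kuuvibililimuon

cell POLE=zo, RANK=fe, TOR=lu, NUM=ta:
underlying: kuivib-l-l-o-lol
1. e -> o, i -> u / B C0 _: fires at position(s) 3: kuuvibllolol
2. f -> v, k -> g, p -> b, s -> z / V _ V: no change
3. 0 -> i / C _ C: inserts after position(s) 6, 7: kuuvibililolol
4. b -> p, d -> t, g -> k, v -> f, z -> s / _ #: no change
surface: kuuvibililolol

cell POLE=em, RANK=du, TOR=ta, NUM=vo:
underlying: kuivib-ge-un-mu-en
1. e -> o, i -> u / B C0 _: fires at position(s) 3, 13: kuuvibgeunmuon
2. f -> v, k -> g, p -> b, s -> z / V _ V: no change
3. 0 -> i / C _ C: inserts after position(s) 6, 10: kuuvibigeunimuon
4. b -> p, d -> t, g -> k, v -> f, z -> s / _ #: no change
surface: kuuvibigeunimuon


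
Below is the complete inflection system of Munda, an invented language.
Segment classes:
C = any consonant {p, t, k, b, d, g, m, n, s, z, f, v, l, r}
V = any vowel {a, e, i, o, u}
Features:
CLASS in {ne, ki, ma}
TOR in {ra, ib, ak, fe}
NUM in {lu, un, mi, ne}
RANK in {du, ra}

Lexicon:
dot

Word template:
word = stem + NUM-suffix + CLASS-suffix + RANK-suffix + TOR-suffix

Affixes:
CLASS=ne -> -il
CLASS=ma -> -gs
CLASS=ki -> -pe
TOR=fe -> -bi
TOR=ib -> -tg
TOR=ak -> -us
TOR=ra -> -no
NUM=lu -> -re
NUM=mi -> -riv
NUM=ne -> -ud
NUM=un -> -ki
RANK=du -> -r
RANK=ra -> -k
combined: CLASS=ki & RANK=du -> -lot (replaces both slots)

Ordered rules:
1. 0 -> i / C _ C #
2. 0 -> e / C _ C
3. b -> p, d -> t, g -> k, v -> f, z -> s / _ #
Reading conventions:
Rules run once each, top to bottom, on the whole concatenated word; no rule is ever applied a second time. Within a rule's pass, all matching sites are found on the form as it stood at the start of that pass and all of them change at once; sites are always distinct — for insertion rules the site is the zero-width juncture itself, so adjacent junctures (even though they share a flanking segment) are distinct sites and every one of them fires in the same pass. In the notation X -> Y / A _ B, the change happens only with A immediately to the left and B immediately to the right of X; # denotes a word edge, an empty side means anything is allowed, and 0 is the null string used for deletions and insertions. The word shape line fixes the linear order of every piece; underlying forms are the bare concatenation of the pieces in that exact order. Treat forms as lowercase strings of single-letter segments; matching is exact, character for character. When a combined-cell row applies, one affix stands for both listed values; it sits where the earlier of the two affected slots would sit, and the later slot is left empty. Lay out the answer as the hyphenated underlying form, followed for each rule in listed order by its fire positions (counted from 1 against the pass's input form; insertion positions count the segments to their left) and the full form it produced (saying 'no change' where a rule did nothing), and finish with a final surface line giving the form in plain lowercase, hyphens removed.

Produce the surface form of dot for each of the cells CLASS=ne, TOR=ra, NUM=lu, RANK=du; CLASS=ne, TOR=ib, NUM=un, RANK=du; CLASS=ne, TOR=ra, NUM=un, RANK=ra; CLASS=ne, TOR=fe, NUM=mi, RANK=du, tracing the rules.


cell CLASS=ne, TOR=ra, NUM=lu, RANK=du:
underlying: dot-re-il-r-no
1. 0 -> i / C _ C #: no change
2. 0 -> e / C _ C: inserts after position(s) 3, 7, 8: dotereilereno
3. b -> p, d -> t, g -> k, v -> f, z -> s / _ #: no change
surface: dotereilereno

cell CLASS=ne, TOR=ib, NUM=un, RANK=du:
underlying: dot-ki-il-r-tg
1. 0 -> i / C _ C #: inserts after position(s) 9: dotkiilrtig
2. 0 -> e / C _ C: inserts after position(s) 3, 7, 8: dotekiileretig
3. b -> p, d -> t, g -> k, v -> f, z -> s / _ #: fires at position(s) 14: dotekiileretik
surface: dotekiileretik

cell CLASS=ne, TOR=ra, NUM=un, RANK=ra:
underlying: dot-ki-il-k-no
1. 0 -> i / C _ C #: no change
2. 0 -> e / C _ C: inserts after position(s) 3, 7, 8: dotekiilekeno
3. b -> p, d -> t, g -> k, v -> f, z -> s / _ #: no change
surface: dotekiilekeno

cell CLASS=ne, TOR=fe, NUM=mi, RANK=du:
underlying: dot-riv-il-r-bi
1. 0 -> i / C _ C #: no change
2. 0 -> e / C _ C: inserts after position(s) 3, 8, 9: doterivilerebi
3. b -> p, d -> t, g -> k, v -> f, z -> s / _ #: no change
surface: doterivilerebi


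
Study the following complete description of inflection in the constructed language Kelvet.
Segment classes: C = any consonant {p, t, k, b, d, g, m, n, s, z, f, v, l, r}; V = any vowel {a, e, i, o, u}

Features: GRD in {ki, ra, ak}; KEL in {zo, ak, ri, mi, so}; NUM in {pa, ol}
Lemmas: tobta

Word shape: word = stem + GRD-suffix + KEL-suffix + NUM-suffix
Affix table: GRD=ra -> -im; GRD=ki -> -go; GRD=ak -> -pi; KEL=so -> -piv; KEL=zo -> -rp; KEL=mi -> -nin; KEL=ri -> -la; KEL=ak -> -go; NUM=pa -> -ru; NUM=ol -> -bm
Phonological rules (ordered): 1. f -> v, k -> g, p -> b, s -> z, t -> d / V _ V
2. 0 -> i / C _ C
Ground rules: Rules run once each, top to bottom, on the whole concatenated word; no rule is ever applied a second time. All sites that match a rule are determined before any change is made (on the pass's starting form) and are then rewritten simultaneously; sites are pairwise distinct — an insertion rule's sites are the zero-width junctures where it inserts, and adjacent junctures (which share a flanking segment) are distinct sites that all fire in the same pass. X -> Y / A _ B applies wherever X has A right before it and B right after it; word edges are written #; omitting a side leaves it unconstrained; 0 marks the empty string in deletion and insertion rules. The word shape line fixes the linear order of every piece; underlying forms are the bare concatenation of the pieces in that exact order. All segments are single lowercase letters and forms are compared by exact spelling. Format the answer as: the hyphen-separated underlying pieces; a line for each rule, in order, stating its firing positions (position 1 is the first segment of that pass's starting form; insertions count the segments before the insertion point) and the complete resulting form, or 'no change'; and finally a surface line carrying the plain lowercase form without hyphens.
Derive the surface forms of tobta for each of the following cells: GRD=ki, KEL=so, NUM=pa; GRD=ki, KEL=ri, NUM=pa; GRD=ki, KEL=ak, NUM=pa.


cell GRD=ki, KEL=so, NUM=pa:
underlying: tobta-go-piv-ru
1. f -> v, k -> g, p -> b, s -> z, t -> d / V _ V: fires at position(s) 8: tobtagobivru
2. 0 -> i / C _ C: inserts after position(s) 3, 10: tobitagobiviru
surface: tobitagobiviru

cell GRD=ki, KEL=ri, NUM=pa:
underlying: tobta-go-la-ru
1. f -> v, k -> g, p -> b, s -> z, t -> d / V _ V: no change
2. 0 -> i / C _ C: inserts after position(s) 3: tobitagolaru
surface: tobitagolaru

cell GRD=ki, KEL=ak, NUM=pa:
underlying: tobta-go-go-ru
1. f -> v, k -> g, p -> b, s -> z, t -> d / V _ V: no change
2. 0 -> i / C _ C: inserts after position(s) 3: tobitagogoru
surface: tobitagogoru


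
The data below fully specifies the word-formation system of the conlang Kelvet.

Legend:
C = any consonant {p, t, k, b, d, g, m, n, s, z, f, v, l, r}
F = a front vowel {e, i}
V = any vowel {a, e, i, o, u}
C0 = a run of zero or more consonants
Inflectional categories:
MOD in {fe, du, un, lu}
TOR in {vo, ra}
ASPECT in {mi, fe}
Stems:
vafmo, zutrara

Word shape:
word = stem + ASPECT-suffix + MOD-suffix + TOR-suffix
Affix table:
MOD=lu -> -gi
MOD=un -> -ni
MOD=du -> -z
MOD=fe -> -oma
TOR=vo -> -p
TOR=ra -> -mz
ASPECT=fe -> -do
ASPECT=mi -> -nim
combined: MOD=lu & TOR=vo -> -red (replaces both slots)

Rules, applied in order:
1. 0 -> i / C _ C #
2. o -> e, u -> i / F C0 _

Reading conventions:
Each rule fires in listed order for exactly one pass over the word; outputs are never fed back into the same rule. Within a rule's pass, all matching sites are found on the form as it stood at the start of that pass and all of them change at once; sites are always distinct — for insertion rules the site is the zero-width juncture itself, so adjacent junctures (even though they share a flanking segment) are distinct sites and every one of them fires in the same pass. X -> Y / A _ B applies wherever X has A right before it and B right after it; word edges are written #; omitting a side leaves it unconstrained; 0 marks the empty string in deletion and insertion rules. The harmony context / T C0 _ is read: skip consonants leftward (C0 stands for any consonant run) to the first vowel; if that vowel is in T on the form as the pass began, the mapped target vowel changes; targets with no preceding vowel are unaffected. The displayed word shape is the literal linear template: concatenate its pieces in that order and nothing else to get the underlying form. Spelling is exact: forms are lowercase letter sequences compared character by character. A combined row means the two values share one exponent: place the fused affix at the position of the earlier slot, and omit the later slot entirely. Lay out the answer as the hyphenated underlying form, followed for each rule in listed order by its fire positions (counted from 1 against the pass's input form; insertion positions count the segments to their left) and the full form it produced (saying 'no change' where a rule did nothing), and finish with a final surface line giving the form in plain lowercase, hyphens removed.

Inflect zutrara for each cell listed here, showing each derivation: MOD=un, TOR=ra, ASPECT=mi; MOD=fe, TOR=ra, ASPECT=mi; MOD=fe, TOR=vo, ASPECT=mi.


cell MOD=un, TOR=ra, ASPECT=mi:
underlying: zutrara-nim-ni-mz
1. 0 -> i / C _ C #: inserts after position(s) 13: zutraranimnimiz
2. o -> e, u -> i / F C0 _: no change
surface: zutraranimnimiz

cell MOD=fe, TOR=ra, ASPECT=mi:
underlying: zutrara-nim-oma-mz
1. 0 -> i / C _ C #: inserts after position(s) 14: zutraranimomamiz
2. o -> e, u -> i / F C0 _: fires at position(s) 11: zutraranimemamiz
surface: zutraranimemamiz

cell MOD=fe, TOR=vo, ASPECT=mi:
underlying: zutrara-nim-oma-p
1. 0 -> i / C _ C #: no change
2. o -> e, u -> i / F C0 _: fires at position(s) 11: zutraranimemap
surface: zutraranimemap


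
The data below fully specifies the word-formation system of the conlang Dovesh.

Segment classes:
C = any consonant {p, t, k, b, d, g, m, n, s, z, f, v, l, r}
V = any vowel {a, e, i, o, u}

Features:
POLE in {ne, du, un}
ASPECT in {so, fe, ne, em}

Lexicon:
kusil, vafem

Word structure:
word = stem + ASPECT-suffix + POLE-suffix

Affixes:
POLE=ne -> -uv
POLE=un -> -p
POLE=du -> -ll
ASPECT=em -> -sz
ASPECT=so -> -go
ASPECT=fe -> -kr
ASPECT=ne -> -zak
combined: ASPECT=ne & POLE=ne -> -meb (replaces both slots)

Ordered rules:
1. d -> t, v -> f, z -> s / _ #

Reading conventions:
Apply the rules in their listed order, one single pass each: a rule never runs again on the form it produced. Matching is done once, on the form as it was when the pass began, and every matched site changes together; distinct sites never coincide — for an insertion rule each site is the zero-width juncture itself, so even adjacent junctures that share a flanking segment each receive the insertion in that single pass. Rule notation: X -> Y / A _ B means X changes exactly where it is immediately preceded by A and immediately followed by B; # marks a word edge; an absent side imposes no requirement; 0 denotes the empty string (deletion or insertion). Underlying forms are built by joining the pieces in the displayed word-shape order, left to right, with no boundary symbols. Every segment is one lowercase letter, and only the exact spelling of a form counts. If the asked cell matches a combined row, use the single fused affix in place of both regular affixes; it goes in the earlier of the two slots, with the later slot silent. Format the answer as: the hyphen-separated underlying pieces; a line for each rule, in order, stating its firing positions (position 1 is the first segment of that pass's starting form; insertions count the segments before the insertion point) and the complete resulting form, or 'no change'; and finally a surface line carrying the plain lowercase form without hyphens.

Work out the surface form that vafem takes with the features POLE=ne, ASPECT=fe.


underlying: vafem-kr-uv
1. d -> t, v -> f, z -> s / _ #: fires at position(s) 9: vafemkruf
surface: vafemkruf


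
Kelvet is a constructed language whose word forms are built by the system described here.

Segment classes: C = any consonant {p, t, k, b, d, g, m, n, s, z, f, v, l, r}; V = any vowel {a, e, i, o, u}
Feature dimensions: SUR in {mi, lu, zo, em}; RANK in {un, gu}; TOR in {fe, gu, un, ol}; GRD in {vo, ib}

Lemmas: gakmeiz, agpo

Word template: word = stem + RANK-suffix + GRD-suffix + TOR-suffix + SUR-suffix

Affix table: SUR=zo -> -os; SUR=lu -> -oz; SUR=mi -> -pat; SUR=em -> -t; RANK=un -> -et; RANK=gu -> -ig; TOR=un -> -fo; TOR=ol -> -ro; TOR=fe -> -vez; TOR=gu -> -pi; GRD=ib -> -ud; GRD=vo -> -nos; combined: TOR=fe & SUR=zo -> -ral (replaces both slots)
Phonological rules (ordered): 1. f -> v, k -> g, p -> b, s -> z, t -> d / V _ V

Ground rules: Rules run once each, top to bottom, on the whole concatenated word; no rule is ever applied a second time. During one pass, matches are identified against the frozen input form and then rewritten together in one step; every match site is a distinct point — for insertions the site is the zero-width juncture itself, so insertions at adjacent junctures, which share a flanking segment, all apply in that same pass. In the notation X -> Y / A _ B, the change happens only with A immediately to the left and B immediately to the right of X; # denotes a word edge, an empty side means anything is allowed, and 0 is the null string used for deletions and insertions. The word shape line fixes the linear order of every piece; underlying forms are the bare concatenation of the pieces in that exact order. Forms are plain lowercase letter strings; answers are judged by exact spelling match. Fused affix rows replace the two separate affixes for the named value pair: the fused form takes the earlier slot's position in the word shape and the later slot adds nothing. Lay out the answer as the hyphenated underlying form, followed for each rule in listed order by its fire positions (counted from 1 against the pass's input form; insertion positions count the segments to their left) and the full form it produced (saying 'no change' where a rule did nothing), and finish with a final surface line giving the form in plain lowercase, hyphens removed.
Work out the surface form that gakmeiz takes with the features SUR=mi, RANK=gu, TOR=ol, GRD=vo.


underlying: gakmeiz-ig-nos-ro-pat
1. f -> v, k -> g, p -> b, s -> z, t -> d / V _ V: fires at position(s) 15: gakmeizignosrobat
surface: gakmeizignosrobat


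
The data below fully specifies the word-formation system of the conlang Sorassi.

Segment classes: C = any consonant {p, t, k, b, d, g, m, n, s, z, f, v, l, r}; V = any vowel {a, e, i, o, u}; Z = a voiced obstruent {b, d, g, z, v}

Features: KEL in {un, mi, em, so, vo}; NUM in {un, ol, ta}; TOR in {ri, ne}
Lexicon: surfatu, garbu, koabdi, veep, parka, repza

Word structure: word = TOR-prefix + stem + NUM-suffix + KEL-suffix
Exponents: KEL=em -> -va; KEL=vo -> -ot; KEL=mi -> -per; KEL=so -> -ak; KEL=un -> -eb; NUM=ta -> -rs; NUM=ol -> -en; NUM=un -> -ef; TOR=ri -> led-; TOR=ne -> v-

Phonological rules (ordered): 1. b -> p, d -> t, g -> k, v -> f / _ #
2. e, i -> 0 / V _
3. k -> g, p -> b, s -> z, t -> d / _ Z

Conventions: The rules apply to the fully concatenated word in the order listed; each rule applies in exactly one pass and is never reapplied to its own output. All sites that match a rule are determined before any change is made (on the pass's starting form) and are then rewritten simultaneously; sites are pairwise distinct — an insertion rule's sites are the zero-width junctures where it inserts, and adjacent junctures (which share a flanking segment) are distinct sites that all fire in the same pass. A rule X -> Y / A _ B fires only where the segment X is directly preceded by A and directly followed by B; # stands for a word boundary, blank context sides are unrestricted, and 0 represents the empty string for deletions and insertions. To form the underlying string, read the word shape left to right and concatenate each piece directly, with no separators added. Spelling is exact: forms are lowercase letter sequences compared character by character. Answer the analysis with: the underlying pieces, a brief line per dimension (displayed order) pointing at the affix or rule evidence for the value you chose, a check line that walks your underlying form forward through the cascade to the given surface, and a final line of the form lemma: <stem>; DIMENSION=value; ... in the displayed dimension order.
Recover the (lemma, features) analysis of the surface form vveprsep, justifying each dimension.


underlying: v-veep-rs-eb
KEL=un - signalled by the affix -eb
NUM=ta - signalled by the affix -rs
TOR=ne - signalled by the affix v-
check: vveeprseb -> vveeprsep -> vveprsep -> vveprsep
lemma: veep; KEL=un; NUM=ta; TOR=ne


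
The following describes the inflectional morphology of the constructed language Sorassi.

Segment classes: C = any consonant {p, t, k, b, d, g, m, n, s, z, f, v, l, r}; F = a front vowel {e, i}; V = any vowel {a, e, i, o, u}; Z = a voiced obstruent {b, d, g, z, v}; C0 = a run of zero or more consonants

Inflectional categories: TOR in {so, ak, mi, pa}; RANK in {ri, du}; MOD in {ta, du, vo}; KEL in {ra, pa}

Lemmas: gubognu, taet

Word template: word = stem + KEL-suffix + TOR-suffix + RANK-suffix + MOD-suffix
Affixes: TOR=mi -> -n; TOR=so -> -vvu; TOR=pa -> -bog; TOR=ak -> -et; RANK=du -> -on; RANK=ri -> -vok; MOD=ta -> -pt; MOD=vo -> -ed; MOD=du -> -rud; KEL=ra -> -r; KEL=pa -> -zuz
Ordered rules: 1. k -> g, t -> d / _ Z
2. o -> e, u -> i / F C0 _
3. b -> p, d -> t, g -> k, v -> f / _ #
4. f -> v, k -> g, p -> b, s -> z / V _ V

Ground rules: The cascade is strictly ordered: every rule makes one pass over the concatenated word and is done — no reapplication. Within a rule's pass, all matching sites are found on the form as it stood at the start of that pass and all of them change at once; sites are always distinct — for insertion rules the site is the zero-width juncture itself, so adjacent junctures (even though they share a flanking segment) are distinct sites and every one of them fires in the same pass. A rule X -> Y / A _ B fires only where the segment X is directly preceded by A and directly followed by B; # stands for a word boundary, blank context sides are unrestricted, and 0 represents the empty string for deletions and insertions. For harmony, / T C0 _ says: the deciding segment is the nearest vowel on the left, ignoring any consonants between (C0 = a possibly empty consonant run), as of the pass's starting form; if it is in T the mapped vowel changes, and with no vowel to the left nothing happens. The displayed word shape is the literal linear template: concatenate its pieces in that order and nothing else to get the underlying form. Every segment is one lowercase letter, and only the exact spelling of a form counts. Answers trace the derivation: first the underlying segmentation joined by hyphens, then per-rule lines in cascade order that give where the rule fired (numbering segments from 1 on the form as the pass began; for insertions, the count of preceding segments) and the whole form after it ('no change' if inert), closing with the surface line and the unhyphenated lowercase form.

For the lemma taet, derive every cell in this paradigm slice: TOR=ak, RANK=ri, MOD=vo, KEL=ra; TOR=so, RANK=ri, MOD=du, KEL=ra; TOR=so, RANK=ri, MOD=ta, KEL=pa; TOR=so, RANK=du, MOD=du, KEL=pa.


cell TOR=ak, RANK=ri, MOD=vo, KEL=ra:
underlying: taet-r-et-vok-ed
1. k -> g, t -> d / _ Z: fires at position(s) 7: taetredvoked
2. o -> e, u -> i / F C0 _: fires at position(s) 9: taetredveked
3. b -> p, d -> t, g -> k, v -> f / _ #: fires at position(s) 12: taetredveket
4. f -> v, k -> g, p -> b, s -> z / V _ V: fires at position(s) 10: taetredveget
surface: taetredveget

cell TOR=so, RANK=ri, MOD=du, KEL=ra:
underlying: taet-r-vvu-vok-rud
1. k -> g, t -> d / _ Z: no change
2. o -> e, u -> i / F C0 _: fires at position(s) 8: taetrvvivokrud
3. b -> p, d -> t, g -> k, v -> f / _ #: fires at position(s) 14: taetrvvivokrut
4. f -> v, k -> g, p -> b, s -> z / V _ V: no change
surface: taetrvvivokrut

cell TOR=so, RANK=ri, MOD=ta, KEL=pa:
underlying: taet-zuz-vvu-vok-pt
1. k -> g, t -> d / _ Z: fires at position(s) 4: taedzuzvvuvokpt
2. o -> e, u -> i / F C0 _: fires at position(s) 6: taedzizvvuvokpt
3. b -> p, d -> t, g -> k, v -> f / _ #: no change
4. f -> v, k -> g, p -> b, s -> z / V _ V: no change
surface: taedzizvvuvokpt

cell TOR=so, RANK=du, MOD=du, KEL=pa:
underlying: taet-zuz-vvu-on-rud
1. k -> g, t -> d / _ Z: fires at position(s) 4: taedzuzvvuonrud
2. o -> e, u -> i / F C0 _: fires at position(s) 6: taedzizvvuonrud
3. b -> p, d -> t, g -> k, v -> f / _ #: fires at position(s) 15: taedzizvvuonrut
4. f -> v, k -> g, p -> b, s -> z / V _ V: no change
surface: taedzizvvuonrut
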